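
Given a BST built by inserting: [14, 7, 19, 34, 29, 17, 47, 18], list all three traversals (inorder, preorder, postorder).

Tree insertion order: [14, 7, 19, 34, 29, 17, 47, 18]
Tree (level-order array): [14, 7, 19, None, None, 17, 34, None, 18, 29, 47]
Inorder (L, root, R): [7, 14, 17, 18, 19, 29, 34, 47]
Preorder (root, L, R): [14, 7, 19, 17, 18, 34, 29, 47]
Postorder (L, R, root): [7, 18, 17, 29, 47, 34, 19, 14]


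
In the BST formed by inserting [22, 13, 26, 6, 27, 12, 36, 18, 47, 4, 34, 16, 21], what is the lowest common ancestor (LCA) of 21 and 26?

Tree insertion order: [22, 13, 26, 6, 27, 12, 36, 18, 47, 4, 34, 16, 21]
Tree (level-order array): [22, 13, 26, 6, 18, None, 27, 4, 12, 16, 21, None, 36, None, None, None, None, None, None, None, None, 34, 47]
In a BST, the LCA of p=21, q=26 is the first node v on the
root-to-leaf path with p <= v <= q (go left if both < v, right if both > v).
Walk from root:
  at 22: 21 <= 22 <= 26, this is the LCA
LCA = 22


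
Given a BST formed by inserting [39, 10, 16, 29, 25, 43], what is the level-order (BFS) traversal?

Tree insertion order: [39, 10, 16, 29, 25, 43]
Tree (level-order array): [39, 10, 43, None, 16, None, None, None, 29, 25]
BFS from the root, enqueuing left then right child of each popped node:
  queue [39] -> pop 39, enqueue [10, 43], visited so far: [39]
  queue [10, 43] -> pop 10, enqueue [16], visited so far: [39, 10]
  queue [43, 16] -> pop 43, enqueue [none], visited so far: [39, 10, 43]
  queue [16] -> pop 16, enqueue [29], visited so far: [39, 10, 43, 16]
  queue [29] -> pop 29, enqueue [25], visited so far: [39, 10, 43, 16, 29]
  queue [25] -> pop 25, enqueue [none], visited so far: [39, 10, 43, 16, 29, 25]
Result: [39, 10, 43, 16, 29, 25]


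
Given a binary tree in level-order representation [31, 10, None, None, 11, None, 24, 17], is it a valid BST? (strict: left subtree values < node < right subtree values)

Level-order array: [31, 10, None, None, 11, None, 24, 17]
Validate using subtree bounds (lo, hi): at each node, require lo < value < hi,
then recurse left with hi=value and right with lo=value.
Preorder trace (stopping at first violation):
  at node 31 with bounds (-inf, +inf): OK
  at node 10 with bounds (-inf, 31): OK
  at node 11 with bounds (10, 31): OK
  at node 24 with bounds (11, 31): OK
  at node 17 with bounds (11, 24): OK
No violation found at any node.
Result: Valid BST


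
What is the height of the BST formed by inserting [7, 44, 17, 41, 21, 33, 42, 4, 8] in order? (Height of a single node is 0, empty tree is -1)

Insertion order: [7, 44, 17, 41, 21, 33, 42, 4, 8]
Tree (level-order array): [7, 4, 44, None, None, 17, None, 8, 41, None, None, 21, 42, None, 33]
Compute height bottom-up (empty subtree = -1):
  height(4) = 1 + max(-1, -1) = 0
  height(8) = 1 + max(-1, -1) = 0
  height(33) = 1 + max(-1, -1) = 0
  height(21) = 1 + max(-1, 0) = 1
  height(42) = 1 + max(-1, -1) = 0
  height(41) = 1 + max(1, 0) = 2
  height(17) = 1 + max(0, 2) = 3
  height(44) = 1 + max(3, -1) = 4
  height(7) = 1 + max(0, 4) = 5
Height = 5


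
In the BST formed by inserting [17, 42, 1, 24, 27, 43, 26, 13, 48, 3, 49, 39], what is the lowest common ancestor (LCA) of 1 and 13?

Tree insertion order: [17, 42, 1, 24, 27, 43, 26, 13, 48, 3, 49, 39]
Tree (level-order array): [17, 1, 42, None, 13, 24, 43, 3, None, None, 27, None, 48, None, None, 26, 39, None, 49]
In a BST, the LCA of p=1, q=13 is the first node v on the
root-to-leaf path with p <= v <= q (go left if both < v, right if both > v).
Walk from root:
  at 17: both 1 and 13 < 17, go left
  at 1: 1 <= 1 <= 13, this is the LCA
LCA = 1


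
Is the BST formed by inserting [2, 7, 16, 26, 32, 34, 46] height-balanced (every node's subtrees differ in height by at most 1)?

Tree (level-order array): [2, None, 7, None, 16, None, 26, None, 32, None, 34, None, 46]
Definition: a tree is height-balanced if, at every node, |h(left) - h(right)| <= 1 (empty subtree has height -1).
Bottom-up per-node check:
  node 46: h_left=-1, h_right=-1, diff=0 [OK], height=0
  node 34: h_left=-1, h_right=0, diff=1 [OK], height=1
  node 32: h_left=-1, h_right=1, diff=2 [FAIL (|-1-1|=2 > 1)], height=2
  node 26: h_left=-1, h_right=2, diff=3 [FAIL (|-1-2|=3 > 1)], height=3
  node 16: h_left=-1, h_right=3, diff=4 [FAIL (|-1-3|=4 > 1)], height=4
  node 7: h_left=-1, h_right=4, diff=5 [FAIL (|-1-4|=5 > 1)], height=5
  node 2: h_left=-1, h_right=5, diff=6 [FAIL (|-1-5|=6 > 1)], height=6
Node 32 violates the condition: |-1 - 1| = 2 > 1.
Result: Not balanced


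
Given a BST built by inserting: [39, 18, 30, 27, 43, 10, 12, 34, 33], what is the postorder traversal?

Tree insertion order: [39, 18, 30, 27, 43, 10, 12, 34, 33]
Tree (level-order array): [39, 18, 43, 10, 30, None, None, None, 12, 27, 34, None, None, None, None, 33]
Postorder traversal: [12, 10, 27, 33, 34, 30, 18, 43, 39]


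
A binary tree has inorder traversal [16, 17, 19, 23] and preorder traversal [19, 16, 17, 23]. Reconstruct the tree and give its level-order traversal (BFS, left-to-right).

Inorder:  [16, 17, 19, 23]
Preorder: [19, 16, 17, 23]
Algorithm: preorder visits root first, so consume preorder in order;
for each root, split the current inorder slice at that value into
left-subtree inorder and right-subtree inorder, then recurse.
Recursive splits:
  root=19; inorder splits into left=[16, 17], right=[23]
  root=16; inorder splits into left=[], right=[17]
  root=17; inorder splits into left=[], right=[]
  root=23; inorder splits into left=[], right=[]
Reconstructed level-order: [19, 16, 23, 17]


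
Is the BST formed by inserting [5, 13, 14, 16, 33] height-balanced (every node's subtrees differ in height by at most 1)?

Tree (level-order array): [5, None, 13, None, 14, None, 16, None, 33]
Definition: a tree is height-balanced if, at every node, |h(left) - h(right)| <= 1 (empty subtree has height -1).
Bottom-up per-node check:
  node 33: h_left=-1, h_right=-1, diff=0 [OK], height=0
  node 16: h_left=-1, h_right=0, diff=1 [OK], height=1
  node 14: h_left=-1, h_right=1, diff=2 [FAIL (|-1-1|=2 > 1)], height=2
  node 13: h_left=-1, h_right=2, diff=3 [FAIL (|-1-2|=3 > 1)], height=3
  node 5: h_left=-1, h_right=3, diff=4 [FAIL (|-1-3|=4 > 1)], height=4
Node 14 violates the condition: |-1 - 1| = 2 > 1.
Result: Not balanced


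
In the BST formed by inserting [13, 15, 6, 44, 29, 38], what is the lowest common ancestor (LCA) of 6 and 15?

Tree insertion order: [13, 15, 6, 44, 29, 38]
Tree (level-order array): [13, 6, 15, None, None, None, 44, 29, None, None, 38]
In a BST, the LCA of p=6, q=15 is the first node v on the
root-to-leaf path with p <= v <= q (go left if both < v, right if both > v).
Walk from root:
  at 13: 6 <= 13 <= 15, this is the LCA
LCA = 13


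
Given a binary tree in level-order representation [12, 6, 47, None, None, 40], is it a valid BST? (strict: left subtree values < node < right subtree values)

Level-order array: [12, 6, 47, None, None, 40]
Validate using subtree bounds (lo, hi): at each node, require lo < value < hi,
then recurse left with hi=value and right with lo=value.
Preorder trace (stopping at first violation):
  at node 12 with bounds (-inf, +inf): OK
  at node 6 with bounds (-inf, 12): OK
  at node 47 with bounds (12, +inf): OK
  at node 40 with bounds (12, 47): OK
No violation found at any node.
Result: Valid BST


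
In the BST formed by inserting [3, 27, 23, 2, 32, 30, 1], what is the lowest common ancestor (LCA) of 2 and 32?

Tree insertion order: [3, 27, 23, 2, 32, 30, 1]
Tree (level-order array): [3, 2, 27, 1, None, 23, 32, None, None, None, None, 30]
In a BST, the LCA of p=2, q=32 is the first node v on the
root-to-leaf path with p <= v <= q (go left if both < v, right if both > v).
Walk from root:
  at 3: 2 <= 3 <= 32, this is the LCA
LCA = 3


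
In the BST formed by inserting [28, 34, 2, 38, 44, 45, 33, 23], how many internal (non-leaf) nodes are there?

Tree built from: [28, 34, 2, 38, 44, 45, 33, 23]
Tree (level-order array): [28, 2, 34, None, 23, 33, 38, None, None, None, None, None, 44, None, 45]
Rule: An internal node has at least one child.
Per-node child counts:
  node 28: 2 child(ren)
  node 2: 1 child(ren)
  node 23: 0 child(ren)
  node 34: 2 child(ren)
  node 33: 0 child(ren)
  node 38: 1 child(ren)
  node 44: 1 child(ren)
  node 45: 0 child(ren)
Matching nodes: [28, 2, 34, 38, 44]
Count of internal (non-leaf) nodes: 5


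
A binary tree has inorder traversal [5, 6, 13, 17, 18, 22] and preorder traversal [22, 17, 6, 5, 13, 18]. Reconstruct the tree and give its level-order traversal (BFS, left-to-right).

Inorder:  [5, 6, 13, 17, 18, 22]
Preorder: [22, 17, 6, 5, 13, 18]
Algorithm: preorder visits root first, so consume preorder in order;
for each root, split the current inorder slice at that value into
left-subtree inorder and right-subtree inorder, then recurse.
Recursive splits:
  root=22; inorder splits into left=[5, 6, 13, 17, 18], right=[]
  root=17; inorder splits into left=[5, 6, 13], right=[18]
  root=6; inorder splits into left=[5], right=[13]
  root=5; inorder splits into left=[], right=[]
  root=13; inorder splits into left=[], right=[]
  root=18; inorder splits into left=[], right=[]
Reconstructed level-order: [22, 17, 6, 18, 5, 13]


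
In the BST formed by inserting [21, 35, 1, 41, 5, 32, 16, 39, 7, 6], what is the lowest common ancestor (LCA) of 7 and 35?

Tree insertion order: [21, 35, 1, 41, 5, 32, 16, 39, 7, 6]
Tree (level-order array): [21, 1, 35, None, 5, 32, 41, None, 16, None, None, 39, None, 7, None, None, None, 6]
In a BST, the LCA of p=7, q=35 is the first node v on the
root-to-leaf path with p <= v <= q (go left if both < v, right if both > v).
Walk from root:
  at 21: 7 <= 21 <= 35, this is the LCA
LCA = 21


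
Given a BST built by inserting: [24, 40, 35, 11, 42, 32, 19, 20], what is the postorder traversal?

Tree insertion order: [24, 40, 35, 11, 42, 32, 19, 20]
Tree (level-order array): [24, 11, 40, None, 19, 35, 42, None, 20, 32]
Postorder traversal: [20, 19, 11, 32, 35, 42, 40, 24]


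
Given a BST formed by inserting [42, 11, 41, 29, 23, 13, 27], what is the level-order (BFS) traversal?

Tree insertion order: [42, 11, 41, 29, 23, 13, 27]
Tree (level-order array): [42, 11, None, None, 41, 29, None, 23, None, 13, 27]
BFS from the root, enqueuing left then right child of each popped node:
  queue [42] -> pop 42, enqueue [11], visited so far: [42]
  queue [11] -> pop 11, enqueue [41], visited so far: [42, 11]
  queue [41] -> pop 41, enqueue [29], visited so far: [42, 11, 41]
  queue [29] -> pop 29, enqueue [23], visited so far: [42, 11, 41, 29]
  queue [23] -> pop 23, enqueue [13, 27], visited so far: [42, 11, 41, 29, 23]
  queue [13, 27] -> pop 13, enqueue [none], visited so far: [42, 11, 41, 29, 23, 13]
  queue [27] -> pop 27, enqueue [none], visited so far: [42, 11, 41, 29, 23, 13, 27]
Result: [42, 11, 41, 29, 23, 13, 27]


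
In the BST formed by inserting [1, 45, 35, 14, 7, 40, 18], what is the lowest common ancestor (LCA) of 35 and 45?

Tree insertion order: [1, 45, 35, 14, 7, 40, 18]
Tree (level-order array): [1, None, 45, 35, None, 14, 40, 7, 18]
In a BST, the LCA of p=35, q=45 is the first node v on the
root-to-leaf path with p <= v <= q (go left if both < v, right if both > v).
Walk from root:
  at 1: both 35 and 45 > 1, go right
  at 45: 35 <= 45 <= 45, this is the LCA
LCA = 45


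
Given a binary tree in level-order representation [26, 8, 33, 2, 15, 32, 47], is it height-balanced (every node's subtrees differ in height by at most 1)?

Tree (level-order array): [26, 8, 33, 2, 15, 32, 47]
Definition: a tree is height-balanced if, at every node, |h(left) - h(right)| <= 1 (empty subtree has height -1).
Bottom-up per-node check:
  node 2: h_left=-1, h_right=-1, diff=0 [OK], height=0
  node 15: h_left=-1, h_right=-1, diff=0 [OK], height=0
  node 8: h_left=0, h_right=0, diff=0 [OK], height=1
  node 32: h_left=-1, h_right=-1, diff=0 [OK], height=0
  node 47: h_left=-1, h_right=-1, diff=0 [OK], height=0
  node 33: h_left=0, h_right=0, diff=0 [OK], height=1
  node 26: h_left=1, h_right=1, diff=0 [OK], height=2
All nodes satisfy the balance condition.
Result: Balanced


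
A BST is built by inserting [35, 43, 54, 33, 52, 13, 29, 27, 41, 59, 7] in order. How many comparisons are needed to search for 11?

Search path for 11: 35 -> 33 -> 13 -> 7
Found: False
Comparisons: 4


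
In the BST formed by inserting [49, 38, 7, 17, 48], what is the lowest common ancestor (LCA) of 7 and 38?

Tree insertion order: [49, 38, 7, 17, 48]
Tree (level-order array): [49, 38, None, 7, 48, None, 17]
In a BST, the LCA of p=7, q=38 is the first node v on the
root-to-leaf path with p <= v <= q (go left if both < v, right if both > v).
Walk from root:
  at 49: both 7 and 38 < 49, go left
  at 38: 7 <= 38 <= 38, this is the LCA
LCA = 38


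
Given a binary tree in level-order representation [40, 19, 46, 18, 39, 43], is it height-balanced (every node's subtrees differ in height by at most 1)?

Tree (level-order array): [40, 19, 46, 18, 39, 43]
Definition: a tree is height-balanced if, at every node, |h(left) - h(right)| <= 1 (empty subtree has height -1).
Bottom-up per-node check:
  node 18: h_left=-1, h_right=-1, diff=0 [OK], height=0
  node 39: h_left=-1, h_right=-1, diff=0 [OK], height=0
  node 19: h_left=0, h_right=0, diff=0 [OK], height=1
  node 43: h_left=-1, h_right=-1, diff=0 [OK], height=0
  node 46: h_left=0, h_right=-1, diff=1 [OK], height=1
  node 40: h_left=1, h_right=1, diff=0 [OK], height=2
All nodes satisfy the balance condition.
Result: Balanced


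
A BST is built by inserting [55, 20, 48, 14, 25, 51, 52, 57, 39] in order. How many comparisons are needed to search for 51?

Search path for 51: 55 -> 20 -> 48 -> 51
Found: True
Comparisons: 4


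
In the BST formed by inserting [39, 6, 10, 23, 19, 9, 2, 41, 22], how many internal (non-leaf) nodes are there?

Tree built from: [39, 6, 10, 23, 19, 9, 2, 41, 22]
Tree (level-order array): [39, 6, 41, 2, 10, None, None, None, None, 9, 23, None, None, 19, None, None, 22]
Rule: An internal node has at least one child.
Per-node child counts:
  node 39: 2 child(ren)
  node 6: 2 child(ren)
  node 2: 0 child(ren)
  node 10: 2 child(ren)
  node 9: 0 child(ren)
  node 23: 1 child(ren)
  node 19: 1 child(ren)
  node 22: 0 child(ren)
  node 41: 0 child(ren)
Matching nodes: [39, 6, 10, 23, 19]
Count of internal (non-leaf) nodes: 5


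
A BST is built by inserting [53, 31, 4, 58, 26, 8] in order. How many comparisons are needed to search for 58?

Search path for 58: 53 -> 58
Found: True
Comparisons: 2


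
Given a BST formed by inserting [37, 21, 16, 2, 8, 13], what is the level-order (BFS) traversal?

Tree insertion order: [37, 21, 16, 2, 8, 13]
Tree (level-order array): [37, 21, None, 16, None, 2, None, None, 8, None, 13]
BFS from the root, enqueuing left then right child of each popped node:
  queue [37] -> pop 37, enqueue [21], visited so far: [37]
  queue [21] -> pop 21, enqueue [16], visited so far: [37, 21]
  queue [16] -> pop 16, enqueue [2], visited so far: [37, 21, 16]
  queue [2] -> pop 2, enqueue [8], visited so far: [37, 21, 16, 2]
  queue [8] -> pop 8, enqueue [13], visited so far: [37, 21, 16, 2, 8]
  queue [13] -> pop 13, enqueue [none], visited so far: [37, 21, 16, 2, 8, 13]
Result: [37, 21, 16, 2, 8, 13]


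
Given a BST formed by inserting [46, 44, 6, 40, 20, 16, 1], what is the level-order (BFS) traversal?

Tree insertion order: [46, 44, 6, 40, 20, 16, 1]
Tree (level-order array): [46, 44, None, 6, None, 1, 40, None, None, 20, None, 16]
BFS from the root, enqueuing left then right child of each popped node:
  queue [46] -> pop 46, enqueue [44], visited so far: [46]
  queue [44] -> pop 44, enqueue [6], visited so far: [46, 44]
  queue [6] -> pop 6, enqueue [1, 40], visited so far: [46, 44, 6]
  queue [1, 40] -> pop 1, enqueue [none], visited so far: [46, 44, 6, 1]
  queue [40] -> pop 40, enqueue [20], visited so far: [46, 44, 6, 1, 40]
  queue [20] -> pop 20, enqueue [16], visited so far: [46, 44, 6, 1, 40, 20]
  queue [16] -> pop 16, enqueue [none], visited so far: [46, 44, 6, 1, 40, 20, 16]
Result: [46, 44, 6, 1, 40, 20, 16]


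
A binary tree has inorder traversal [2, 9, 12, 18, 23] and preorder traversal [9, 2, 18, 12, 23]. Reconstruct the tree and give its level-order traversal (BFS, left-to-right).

Inorder:  [2, 9, 12, 18, 23]
Preorder: [9, 2, 18, 12, 23]
Algorithm: preorder visits root first, so consume preorder in order;
for each root, split the current inorder slice at that value into
left-subtree inorder and right-subtree inorder, then recurse.
Recursive splits:
  root=9; inorder splits into left=[2], right=[12, 18, 23]
  root=2; inorder splits into left=[], right=[]
  root=18; inorder splits into left=[12], right=[23]
  root=12; inorder splits into left=[], right=[]
  root=23; inorder splits into left=[], right=[]
Reconstructed level-order: [9, 2, 18, 12, 23]


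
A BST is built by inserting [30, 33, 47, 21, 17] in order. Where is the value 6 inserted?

Starting tree (level order): [30, 21, 33, 17, None, None, 47]
Insertion path: 30 -> 21 -> 17
Result: insert 6 as left child of 17
Final tree (level order): [30, 21, 33, 17, None, None, 47, 6]


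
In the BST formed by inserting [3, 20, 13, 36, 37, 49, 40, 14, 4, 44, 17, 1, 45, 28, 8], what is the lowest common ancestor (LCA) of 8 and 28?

Tree insertion order: [3, 20, 13, 36, 37, 49, 40, 14, 4, 44, 17, 1, 45, 28, 8]
Tree (level-order array): [3, 1, 20, None, None, 13, 36, 4, 14, 28, 37, None, 8, None, 17, None, None, None, 49, None, None, None, None, 40, None, None, 44, None, 45]
In a BST, the LCA of p=8, q=28 is the first node v on the
root-to-leaf path with p <= v <= q (go left if both < v, right if both > v).
Walk from root:
  at 3: both 8 and 28 > 3, go right
  at 20: 8 <= 20 <= 28, this is the LCA
LCA = 20


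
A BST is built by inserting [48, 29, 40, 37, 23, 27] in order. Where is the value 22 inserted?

Starting tree (level order): [48, 29, None, 23, 40, None, 27, 37]
Insertion path: 48 -> 29 -> 23
Result: insert 22 as left child of 23
Final tree (level order): [48, 29, None, 23, 40, 22, 27, 37]


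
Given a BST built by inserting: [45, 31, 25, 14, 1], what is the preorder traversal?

Tree insertion order: [45, 31, 25, 14, 1]
Tree (level-order array): [45, 31, None, 25, None, 14, None, 1]
Preorder traversal: [45, 31, 25, 14, 1]


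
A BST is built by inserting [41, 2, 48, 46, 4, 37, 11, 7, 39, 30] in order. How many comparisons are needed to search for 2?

Search path for 2: 41 -> 2
Found: True
Comparisons: 2


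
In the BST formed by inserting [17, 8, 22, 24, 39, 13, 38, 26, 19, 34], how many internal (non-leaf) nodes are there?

Tree built from: [17, 8, 22, 24, 39, 13, 38, 26, 19, 34]
Tree (level-order array): [17, 8, 22, None, 13, 19, 24, None, None, None, None, None, 39, 38, None, 26, None, None, 34]
Rule: An internal node has at least one child.
Per-node child counts:
  node 17: 2 child(ren)
  node 8: 1 child(ren)
  node 13: 0 child(ren)
  node 22: 2 child(ren)
  node 19: 0 child(ren)
  node 24: 1 child(ren)
  node 39: 1 child(ren)
  node 38: 1 child(ren)
  node 26: 1 child(ren)
  node 34: 0 child(ren)
Matching nodes: [17, 8, 22, 24, 39, 38, 26]
Count of internal (non-leaf) nodes: 7


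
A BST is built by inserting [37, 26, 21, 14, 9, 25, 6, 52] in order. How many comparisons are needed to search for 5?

Search path for 5: 37 -> 26 -> 21 -> 14 -> 9 -> 6
Found: False
Comparisons: 6


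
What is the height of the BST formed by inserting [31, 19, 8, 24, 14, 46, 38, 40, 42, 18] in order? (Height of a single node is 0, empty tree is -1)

Insertion order: [31, 19, 8, 24, 14, 46, 38, 40, 42, 18]
Tree (level-order array): [31, 19, 46, 8, 24, 38, None, None, 14, None, None, None, 40, None, 18, None, 42]
Compute height bottom-up (empty subtree = -1):
  height(18) = 1 + max(-1, -1) = 0
  height(14) = 1 + max(-1, 0) = 1
  height(8) = 1 + max(-1, 1) = 2
  height(24) = 1 + max(-1, -1) = 0
  height(19) = 1 + max(2, 0) = 3
  height(42) = 1 + max(-1, -1) = 0
  height(40) = 1 + max(-1, 0) = 1
  height(38) = 1 + max(-1, 1) = 2
  height(46) = 1 + max(2, -1) = 3
  height(31) = 1 + max(3, 3) = 4
Height = 4


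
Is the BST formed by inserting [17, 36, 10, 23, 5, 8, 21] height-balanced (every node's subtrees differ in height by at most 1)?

Tree (level-order array): [17, 10, 36, 5, None, 23, None, None, 8, 21]
Definition: a tree is height-balanced if, at every node, |h(left) - h(right)| <= 1 (empty subtree has height -1).
Bottom-up per-node check:
  node 8: h_left=-1, h_right=-1, diff=0 [OK], height=0
  node 5: h_left=-1, h_right=0, diff=1 [OK], height=1
  node 10: h_left=1, h_right=-1, diff=2 [FAIL (|1--1|=2 > 1)], height=2
  node 21: h_left=-1, h_right=-1, diff=0 [OK], height=0
  node 23: h_left=0, h_right=-1, diff=1 [OK], height=1
  node 36: h_left=1, h_right=-1, diff=2 [FAIL (|1--1|=2 > 1)], height=2
  node 17: h_left=2, h_right=2, diff=0 [OK], height=3
Node 10 violates the condition: |1 - -1| = 2 > 1.
Result: Not balanced


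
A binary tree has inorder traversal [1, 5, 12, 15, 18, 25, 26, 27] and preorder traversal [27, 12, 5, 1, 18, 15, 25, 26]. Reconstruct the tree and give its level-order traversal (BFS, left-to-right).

Inorder:  [1, 5, 12, 15, 18, 25, 26, 27]
Preorder: [27, 12, 5, 1, 18, 15, 25, 26]
Algorithm: preorder visits root first, so consume preorder in order;
for each root, split the current inorder slice at that value into
left-subtree inorder and right-subtree inorder, then recurse.
Recursive splits:
  root=27; inorder splits into left=[1, 5, 12, 15, 18, 25, 26], right=[]
  root=12; inorder splits into left=[1, 5], right=[15, 18, 25, 26]
  root=5; inorder splits into left=[1], right=[]
  root=1; inorder splits into left=[], right=[]
  root=18; inorder splits into left=[15], right=[25, 26]
  root=15; inorder splits into left=[], right=[]
  root=25; inorder splits into left=[], right=[26]
  root=26; inorder splits into left=[], right=[]
Reconstructed level-order: [27, 12, 5, 18, 1, 15, 25, 26]


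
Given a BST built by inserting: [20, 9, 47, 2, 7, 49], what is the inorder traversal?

Tree insertion order: [20, 9, 47, 2, 7, 49]
Tree (level-order array): [20, 9, 47, 2, None, None, 49, None, 7]
Inorder traversal: [2, 7, 9, 20, 47, 49]


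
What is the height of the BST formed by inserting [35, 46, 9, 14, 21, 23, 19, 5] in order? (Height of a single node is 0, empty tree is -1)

Insertion order: [35, 46, 9, 14, 21, 23, 19, 5]
Tree (level-order array): [35, 9, 46, 5, 14, None, None, None, None, None, 21, 19, 23]
Compute height bottom-up (empty subtree = -1):
  height(5) = 1 + max(-1, -1) = 0
  height(19) = 1 + max(-1, -1) = 0
  height(23) = 1 + max(-1, -1) = 0
  height(21) = 1 + max(0, 0) = 1
  height(14) = 1 + max(-1, 1) = 2
  height(9) = 1 + max(0, 2) = 3
  height(46) = 1 + max(-1, -1) = 0
  height(35) = 1 + max(3, 0) = 4
Height = 4


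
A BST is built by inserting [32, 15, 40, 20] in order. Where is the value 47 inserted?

Starting tree (level order): [32, 15, 40, None, 20]
Insertion path: 32 -> 40
Result: insert 47 as right child of 40
Final tree (level order): [32, 15, 40, None, 20, None, 47]


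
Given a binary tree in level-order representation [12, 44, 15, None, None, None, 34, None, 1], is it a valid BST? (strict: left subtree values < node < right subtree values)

Level-order array: [12, 44, 15, None, None, None, 34, None, 1]
Validate using subtree bounds (lo, hi): at each node, require lo < value < hi,
then recurse left with hi=value and right with lo=value.
Preorder trace (stopping at first violation):
  at node 12 with bounds (-inf, +inf): OK
  at node 44 with bounds (-inf, 12): VIOLATION
Node 44 violates its bound: not (-inf < 44 < 12).
Result: Not a valid BST


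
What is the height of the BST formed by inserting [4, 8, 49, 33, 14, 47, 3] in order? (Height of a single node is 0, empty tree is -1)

Insertion order: [4, 8, 49, 33, 14, 47, 3]
Tree (level-order array): [4, 3, 8, None, None, None, 49, 33, None, 14, 47]
Compute height bottom-up (empty subtree = -1):
  height(3) = 1 + max(-1, -1) = 0
  height(14) = 1 + max(-1, -1) = 0
  height(47) = 1 + max(-1, -1) = 0
  height(33) = 1 + max(0, 0) = 1
  height(49) = 1 + max(1, -1) = 2
  height(8) = 1 + max(-1, 2) = 3
  height(4) = 1 + max(0, 3) = 4
Height = 4


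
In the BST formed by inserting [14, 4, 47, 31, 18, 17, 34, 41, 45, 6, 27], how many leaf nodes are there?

Tree built from: [14, 4, 47, 31, 18, 17, 34, 41, 45, 6, 27]
Tree (level-order array): [14, 4, 47, None, 6, 31, None, None, None, 18, 34, 17, 27, None, 41, None, None, None, None, None, 45]
Rule: A leaf has 0 children.
Per-node child counts:
  node 14: 2 child(ren)
  node 4: 1 child(ren)
  node 6: 0 child(ren)
  node 47: 1 child(ren)
  node 31: 2 child(ren)
  node 18: 2 child(ren)
  node 17: 0 child(ren)
  node 27: 0 child(ren)
  node 34: 1 child(ren)
  node 41: 1 child(ren)
  node 45: 0 child(ren)
Matching nodes: [6, 17, 27, 45]
Count of leaf nodes: 4


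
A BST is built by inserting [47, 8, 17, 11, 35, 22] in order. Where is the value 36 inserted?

Starting tree (level order): [47, 8, None, None, 17, 11, 35, None, None, 22]
Insertion path: 47 -> 8 -> 17 -> 35
Result: insert 36 as right child of 35
Final tree (level order): [47, 8, None, None, 17, 11, 35, None, None, 22, 36]


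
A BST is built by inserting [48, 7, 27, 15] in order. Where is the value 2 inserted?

Starting tree (level order): [48, 7, None, None, 27, 15]
Insertion path: 48 -> 7
Result: insert 2 as left child of 7
Final tree (level order): [48, 7, None, 2, 27, None, None, 15]


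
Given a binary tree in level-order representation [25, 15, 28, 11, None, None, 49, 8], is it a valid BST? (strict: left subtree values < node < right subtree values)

Level-order array: [25, 15, 28, 11, None, None, 49, 8]
Validate using subtree bounds (lo, hi): at each node, require lo < value < hi,
then recurse left with hi=value and right with lo=value.
Preorder trace (stopping at first violation):
  at node 25 with bounds (-inf, +inf): OK
  at node 15 with bounds (-inf, 25): OK
  at node 11 with bounds (-inf, 15): OK
  at node 8 with bounds (-inf, 11): OK
  at node 28 with bounds (25, +inf): OK
  at node 49 with bounds (28, +inf): OK
No violation found at any node.
Result: Valid BST


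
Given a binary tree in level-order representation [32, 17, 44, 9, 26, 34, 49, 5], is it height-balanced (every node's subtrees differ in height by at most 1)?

Tree (level-order array): [32, 17, 44, 9, 26, 34, 49, 5]
Definition: a tree is height-balanced if, at every node, |h(left) - h(right)| <= 1 (empty subtree has height -1).
Bottom-up per-node check:
  node 5: h_left=-1, h_right=-1, diff=0 [OK], height=0
  node 9: h_left=0, h_right=-1, diff=1 [OK], height=1
  node 26: h_left=-1, h_right=-1, diff=0 [OK], height=0
  node 17: h_left=1, h_right=0, diff=1 [OK], height=2
  node 34: h_left=-1, h_right=-1, diff=0 [OK], height=0
  node 49: h_left=-1, h_right=-1, diff=0 [OK], height=0
  node 44: h_left=0, h_right=0, diff=0 [OK], height=1
  node 32: h_left=2, h_right=1, diff=1 [OK], height=3
All nodes satisfy the balance condition.
Result: Balanced


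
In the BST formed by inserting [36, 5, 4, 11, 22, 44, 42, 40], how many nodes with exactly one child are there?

Tree built from: [36, 5, 4, 11, 22, 44, 42, 40]
Tree (level-order array): [36, 5, 44, 4, 11, 42, None, None, None, None, 22, 40]
Rule: These are nodes with exactly 1 non-null child.
Per-node child counts:
  node 36: 2 child(ren)
  node 5: 2 child(ren)
  node 4: 0 child(ren)
  node 11: 1 child(ren)
  node 22: 0 child(ren)
  node 44: 1 child(ren)
  node 42: 1 child(ren)
  node 40: 0 child(ren)
Matching nodes: [11, 44, 42]
Count of nodes with exactly one child: 3


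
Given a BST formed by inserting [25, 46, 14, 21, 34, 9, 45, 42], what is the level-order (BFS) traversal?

Tree insertion order: [25, 46, 14, 21, 34, 9, 45, 42]
Tree (level-order array): [25, 14, 46, 9, 21, 34, None, None, None, None, None, None, 45, 42]
BFS from the root, enqueuing left then right child of each popped node:
  queue [25] -> pop 25, enqueue [14, 46], visited so far: [25]
  queue [14, 46] -> pop 14, enqueue [9, 21], visited so far: [25, 14]
  queue [46, 9, 21] -> pop 46, enqueue [34], visited so far: [25, 14, 46]
  queue [9, 21, 34] -> pop 9, enqueue [none], visited so far: [25, 14, 46, 9]
  queue [21, 34] -> pop 21, enqueue [none], visited so far: [25, 14, 46, 9, 21]
  queue [34] -> pop 34, enqueue [45], visited so far: [25, 14, 46, 9, 21, 34]
  queue [45] -> pop 45, enqueue [42], visited so far: [25, 14, 46, 9, 21, 34, 45]
  queue [42] -> pop 42, enqueue [none], visited so far: [25, 14, 46, 9, 21, 34, 45, 42]
Result: [25, 14, 46, 9, 21, 34, 45, 42]


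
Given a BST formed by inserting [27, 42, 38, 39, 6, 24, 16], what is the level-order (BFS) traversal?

Tree insertion order: [27, 42, 38, 39, 6, 24, 16]
Tree (level-order array): [27, 6, 42, None, 24, 38, None, 16, None, None, 39]
BFS from the root, enqueuing left then right child of each popped node:
  queue [27] -> pop 27, enqueue [6, 42], visited so far: [27]
  queue [6, 42] -> pop 6, enqueue [24], visited so far: [27, 6]
  queue [42, 24] -> pop 42, enqueue [38], visited so far: [27, 6, 42]
  queue [24, 38] -> pop 24, enqueue [16], visited so far: [27, 6, 42, 24]
  queue [38, 16] -> pop 38, enqueue [39], visited so far: [27, 6, 42, 24, 38]
  queue [16, 39] -> pop 16, enqueue [none], visited so far: [27, 6, 42, 24, 38, 16]
  queue [39] -> pop 39, enqueue [none], visited so far: [27, 6, 42, 24, 38, 16, 39]
Result: [27, 6, 42, 24, 38, 16, 39]


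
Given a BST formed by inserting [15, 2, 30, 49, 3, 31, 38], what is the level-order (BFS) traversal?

Tree insertion order: [15, 2, 30, 49, 3, 31, 38]
Tree (level-order array): [15, 2, 30, None, 3, None, 49, None, None, 31, None, None, 38]
BFS from the root, enqueuing left then right child of each popped node:
  queue [15] -> pop 15, enqueue [2, 30], visited so far: [15]
  queue [2, 30] -> pop 2, enqueue [3], visited so far: [15, 2]
  queue [30, 3] -> pop 30, enqueue [49], visited so far: [15, 2, 30]
  queue [3, 49] -> pop 3, enqueue [none], visited so far: [15, 2, 30, 3]
  queue [49] -> pop 49, enqueue [31], visited so far: [15, 2, 30, 3, 49]
  queue [31] -> pop 31, enqueue [38], visited so far: [15, 2, 30, 3, 49, 31]
  queue [38] -> pop 38, enqueue [none], visited so far: [15, 2, 30, 3, 49, 31, 38]
Result: [15, 2, 30, 3, 49, 31, 38]


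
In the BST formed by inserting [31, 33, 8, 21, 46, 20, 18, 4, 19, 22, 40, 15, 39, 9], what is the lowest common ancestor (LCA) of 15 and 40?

Tree insertion order: [31, 33, 8, 21, 46, 20, 18, 4, 19, 22, 40, 15, 39, 9]
Tree (level-order array): [31, 8, 33, 4, 21, None, 46, None, None, 20, 22, 40, None, 18, None, None, None, 39, None, 15, 19, None, None, 9]
In a BST, the LCA of p=15, q=40 is the first node v on the
root-to-leaf path with p <= v <= q (go left if both < v, right if both > v).
Walk from root:
  at 31: 15 <= 31 <= 40, this is the LCA
LCA = 31


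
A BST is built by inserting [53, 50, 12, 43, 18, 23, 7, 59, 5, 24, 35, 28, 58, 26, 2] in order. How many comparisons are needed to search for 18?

Search path for 18: 53 -> 50 -> 12 -> 43 -> 18
Found: True
Comparisons: 5


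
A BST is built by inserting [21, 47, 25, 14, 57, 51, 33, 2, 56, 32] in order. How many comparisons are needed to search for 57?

Search path for 57: 21 -> 47 -> 57
Found: True
Comparisons: 3


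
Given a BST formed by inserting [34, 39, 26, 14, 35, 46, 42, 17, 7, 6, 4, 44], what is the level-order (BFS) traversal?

Tree insertion order: [34, 39, 26, 14, 35, 46, 42, 17, 7, 6, 4, 44]
Tree (level-order array): [34, 26, 39, 14, None, 35, 46, 7, 17, None, None, 42, None, 6, None, None, None, None, 44, 4]
BFS from the root, enqueuing left then right child of each popped node:
  queue [34] -> pop 34, enqueue [26, 39], visited so far: [34]
  queue [26, 39] -> pop 26, enqueue [14], visited so far: [34, 26]
  queue [39, 14] -> pop 39, enqueue [35, 46], visited so far: [34, 26, 39]
  queue [14, 35, 46] -> pop 14, enqueue [7, 17], visited so far: [34, 26, 39, 14]
  queue [35, 46, 7, 17] -> pop 35, enqueue [none], visited so far: [34, 26, 39, 14, 35]
  queue [46, 7, 17] -> pop 46, enqueue [42], visited so far: [34, 26, 39, 14, 35, 46]
  queue [7, 17, 42] -> pop 7, enqueue [6], visited so far: [34, 26, 39, 14, 35, 46, 7]
  queue [17, 42, 6] -> pop 17, enqueue [none], visited so far: [34, 26, 39, 14, 35, 46, 7, 17]
  queue [42, 6] -> pop 42, enqueue [44], visited so far: [34, 26, 39, 14, 35, 46, 7, 17, 42]
  queue [6, 44] -> pop 6, enqueue [4], visited so far: [34, 26, 39, 14, 35, 46, 7, 17, 42, 6]
  queue [44, 4] -> pop 44, enqueue [none], visited so far: [34, 26, 39, 14, 35, 46, 7, 17, 42, 6, 44]
  queue [4] -> pop 4, enqueue [none], visited so far: [34, 26, 39, 14, 35, 46, 7, 17, 42, 6, 44, 4]
Result: [34, 26, 39, 14, 35, 46, 7, 17, 42, 6, 44, 4]


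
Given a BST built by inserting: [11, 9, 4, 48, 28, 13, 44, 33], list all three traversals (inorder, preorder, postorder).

Tree insertion order: [11, 9, 4, 48, 28, 13, 44, 33]
Tree (level-order array): [11, 9, 48, 4, None, 28, None, None, None, 13, 44, None, None, 33]
Inorder (L, root, R): [4, 9, 11, 13, 28, 33, 44, 48]
Preorder (root, L, R): [11, 9, 4, 48, 28, 13, 44, 33]
Postorder (L, R, root): [4, 9, 13, 33, 44, 28, 48, 11]


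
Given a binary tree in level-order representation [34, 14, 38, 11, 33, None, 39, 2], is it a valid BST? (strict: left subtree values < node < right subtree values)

Level-order array: [34, 14, 38, 11, 33, None, 39, 2]
Validate using subtree bounds (lo, hi): at each node, require lo < value < hi,
then recurse left with hi=value and right with lo=value.
Preorder trace (stopping at first violation):
  at node 34 with bounds (-inf, +inf): OK
  at node 14 with bounds (-inf, 34): OK
  at node 11 with bounds (-inf, 14): OK
  at node 2 with bounds (-inf, 11): OK
  at node 33 with bounds (14, 34): OK
  at node 38 with bounds (34, +inf): OK
  at node 39 with bounds (38, +inf): OK
No violation found at any node.
Result: Valid BST


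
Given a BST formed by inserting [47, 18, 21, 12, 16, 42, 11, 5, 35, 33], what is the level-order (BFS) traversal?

Tree insertion order: [47, 18, 21, 12, 16, 42, 11, 5, 35, 33]
Tree (level-order array): [47, 18, None, 12, 21, 11, 16, None, 42, 5, None, None, None, 35, None, None, None, 33]
BFS from the root, enqueuing left then right child of each popped node:
  queue [47] -> pop 47, enqueue [18], visited so far: [47]
  queue [18] -> pop 18, enqueue [12, 21], visited so far: [47, 18]
  queue [12, 21] -> pop 12, enqueue [11, 16], visited so far: [47, 18, 12]
  queue [21, 11, 16] -> pop 21, enqueue [42], visited so far: [47, 18, 12, 21]
  queue [11, 16, 42] -> pop 11, enqueue [5], visited so far: [47, 18, 12, 21, 11]
  queue [16, 42, 5] -> pop 16, enqueue [none], visited so far: [47, 18, 12, 21, 11, 16]
  queue [42, 5] -> pop 42, enqueue [35], visited so far: [47, 18, 12, 21, 11, 16, 42]
  queue [5, 35] -> pop 5, enqueue [none], visited so far: [47, 18, 12, 21, 11, 16, 42, 5]
  queue [35] -> pop 35, enqueue [33], visited so far: [47, 18, 12, 21, 11, 16, 42, 5, 35]
  queue [33] -> pop 33, enqueue [none], visited so far: [47, 18, 12, 21, 11, 16, 42, 5, 35, 33]
Result: [47, 18, 12, 21, 11, 16, 42, 5, 35, 33]


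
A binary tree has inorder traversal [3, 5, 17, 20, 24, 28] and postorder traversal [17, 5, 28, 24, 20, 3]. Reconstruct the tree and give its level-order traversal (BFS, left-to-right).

Inorder:   [3, 5, 17, 20, 24, 28]
Postorder: [17, 5, 28, 24, 20, 3]
Algorithm: postorder visits root last, so walk postorder right-to-left;
each value is the root of the current inorder slice — split it at that
value, recurse on the right subtree first, then the left.
Recursive splits:
  root=3; inorder splits into left=[], right=[5, 17, 20, 24, 28]
  root=20; inorder splits into left=[5, 17], right=[24, 28]
  root=24; inorder splits into left=[], right=[28]
  root=28; inorder splits into left=[], right=[]
  root=5; inorder splits into left=[], right=[17]
  root=17; inorder splits into left=[], right=[]
Reconstructed level-order: [3, 20, 5, 24, 17, 28]


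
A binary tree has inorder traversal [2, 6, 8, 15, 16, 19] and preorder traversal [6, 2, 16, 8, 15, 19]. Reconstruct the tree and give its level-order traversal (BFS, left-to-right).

Inorder:  [2, 6, 8, 15, 16, 19]
Preorder: [6, 2, 16, 8, 15, 19]
Algorithm: preorder visits root first, so consume preorder in order;
for each root, split the current inorder slice at that value into
left-subtree inorder and right-subtree inorder, then recurse.
Recursive splits:
  root=6; inorder splits into left=[2], right=[8, 15, 16, 19]
  root=2; inorder splits into left=[], right=[]
  root=16; inorder splits into left=[8, 15], right=[19]
  root=8; inorder splits into left=[], right=[15]
  root=15; inorder splits into left=[], right=[]
  root=19; inorder splits into left=[], right=[]
Reconstructed level-order: [6, 2, 16, 8, 19, 15]


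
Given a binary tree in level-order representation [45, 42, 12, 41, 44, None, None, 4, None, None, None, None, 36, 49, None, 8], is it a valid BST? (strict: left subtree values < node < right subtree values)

Level-order array: [45, 42, 12, 41, 44, None, None, 4, None, None, None, None, 36, 49, None, 8]
Validate using subtree bounds (lo, hi): at each node, require lo < value < hi,
then recurse left with hi=value and right with lo=value.
Preorder trace (stopping at first violation):
  at node 45 with bounds (-inf, +inf): OK
  at node 42 with bounds (-inf, 45): OK
  at node 41 with bounds (-inf, 42): OK
  at node 4 with bounds (-inf, 41): OK
  at node 36 with bounds (4, 41): OK
  at node 49 with bounds (4, 36): VIOLATION
Node 49 violates its bound: not (4 < 49 < 36).
Result: Not a valid BST


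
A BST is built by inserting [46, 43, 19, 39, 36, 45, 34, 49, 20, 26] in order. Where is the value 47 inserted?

Starting tree (level order): [46, 43, 49, 19, 45, None, None, None, 39, None, None, 36, None, 34, None, 20, None, None, 26]
Insertion path: 46 -> 49
Result: insert 47 as left child of 49
Final tree (level order): [46, 43, 49, 19, 45, 47, None, None, 39, None, None, None, None, 36, None, 34, None, 20, None, None, 26]


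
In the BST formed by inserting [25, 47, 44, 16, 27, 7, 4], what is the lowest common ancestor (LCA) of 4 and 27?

Tree insertion order: [25, 47, 44, 16, 27, 7, 4]
Tree (level-order array): [25, 16, 47, 7, None, 44, None, 4, None, 27]
In a BST, the LCA of p=4, q=27 is the first node v on the
root-to-leaf path with p <= v <= q (go left if both < v, right if both > v).
Walk from root:
  at 25: 4 <= 25 <= 27, this is the LCA
LCA = 25


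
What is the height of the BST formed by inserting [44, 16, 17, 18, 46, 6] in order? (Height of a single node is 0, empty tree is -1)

Insertion order: [44, 16, 17, 18, 46, 6]
Tree (level-order array): [44, 16, 46, 6, 17, None, None, None, None, None, 18]
Compute height bottom-up (empty subtree = -1):
  height(6) = 1 + max(-1, -1) = 0
  height(18) = 1 + max(-1, -1) = 0
  height(17) = 1 + max(-1, 0) = 1
  height(16) = 1 + max(0, 1) = 2
  height(46) = 1 + max(-1, -1) = 0
  height(44) = 1 + max(2, 0) = 3
Height = 3


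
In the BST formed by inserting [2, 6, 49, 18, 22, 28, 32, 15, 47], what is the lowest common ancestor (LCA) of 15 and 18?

Tree insertion order: [2, 6, 49, 18, 22, 28, 32, 15, 47]
Tree (level-order array): [2, None, 6, None, 49, 18, None, 15, 22, None, None, None, 28, None, 32, None, 47]
In a BST, the LCA of p=15, q=18 is the first node v on the
root-to-leaf path with p <= v <= q (go left if both < v, right if both > v).
Walk from root:
  at 2: both 15 and 18 > 2, go right
  at 6: both 15 and 18 > 6, go right
  at 49: both 15 and 18 < 49, go left
  at 18: 15 <= 18 <= 18, this is the LCA
LCA = 18


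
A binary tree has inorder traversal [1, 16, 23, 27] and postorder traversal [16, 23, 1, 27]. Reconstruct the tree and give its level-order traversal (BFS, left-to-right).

Inorder:   [1, 16, 23, 27]
Postorder: [16, 23, 1, 27]
Algorithm: postorder visits root last, so walk postorder right-to-left;
each value is the root of the current inorder slice — split it at that
value, recurse on the right subtree first, then the left.
Recursive splits:
  root=27; inorder splits into left=[1, 16, 23], right=[]
  root=1; inorder splits into left=[], right=[16, 23]
  root=23; inorder splits into left=[16], right=[]
  root=16; inorder splits into left=[], right=[]
Reconstructed level-order: [27, 1, 23, 16]
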